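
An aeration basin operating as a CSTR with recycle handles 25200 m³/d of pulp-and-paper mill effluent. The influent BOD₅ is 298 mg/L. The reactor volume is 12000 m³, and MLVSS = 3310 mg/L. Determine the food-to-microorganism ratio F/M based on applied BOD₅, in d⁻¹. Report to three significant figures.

F/M ≈ 0.189 d⁻¹

F/M = Q·S₀ / (V·X) = 25200 × 298 / (12000 × 3310) = 0.1891 g BOD₅·(g VSS·d)⁻¹.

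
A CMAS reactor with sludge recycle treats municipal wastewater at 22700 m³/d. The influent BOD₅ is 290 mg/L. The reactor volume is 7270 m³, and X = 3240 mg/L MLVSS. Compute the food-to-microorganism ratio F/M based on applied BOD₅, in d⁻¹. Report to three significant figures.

Food-to-microorganism ratio F/M = Q S₀ / (V X) = 22700 × 290 / (7270 × 3240) = 0.2795 d⁻¹.

F/M ≈ 0.279 d⁻¹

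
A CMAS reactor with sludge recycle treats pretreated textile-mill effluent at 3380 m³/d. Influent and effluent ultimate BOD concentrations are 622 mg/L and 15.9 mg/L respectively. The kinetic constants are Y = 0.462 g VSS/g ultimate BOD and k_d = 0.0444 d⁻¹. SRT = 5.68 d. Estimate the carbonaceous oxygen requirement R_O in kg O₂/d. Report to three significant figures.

Y_obs = Y / (1 + k_d θ_c) = 0.462 / (1 + 0.0444 × 5.68) = 0.462 / 1.252 = 0.3690.
ΔS = 622 − 15.9 = 606.1 mg/L, so the substrate removal rate is 3380 × 606.1/1000 = 2049 kg ultimate BOD/d.
Net sludge production P_X = 0.3690 × 2049 = 755.8 kg VSS/d.
Carbonaceous O₂ demand = substrate oxidised − cell-mass equivalent = 2049 − 1.42 × 755.8 = 975.3 kg O₂/d.

R_O ≈ 975 kg O₂/d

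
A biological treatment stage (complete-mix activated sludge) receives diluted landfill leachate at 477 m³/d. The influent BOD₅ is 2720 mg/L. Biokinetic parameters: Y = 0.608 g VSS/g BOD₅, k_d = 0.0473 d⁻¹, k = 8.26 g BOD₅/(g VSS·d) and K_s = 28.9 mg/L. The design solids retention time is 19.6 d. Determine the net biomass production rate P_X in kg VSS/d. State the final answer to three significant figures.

Effluent substrate depends only on kinetics and SRT: S = K_s(1 + k_d θ_c) / [θ_c(Yk − k_d) − 1] = 28.9 × (1 + 0.0473 × 19.6) / [19.6 × (0.608 × 8.26 − 0.0473) − 1] = 55.69 / 96.51 = 0.5771 mg/L.
Y_obs = Y / (1 + k_d θ_c) = 0.608 / (1 + 0.0473 × 19.6) = 0.608 / 1.927 = 0.3155.
ΔS = 2720 − 0.577 = 2719 mg/L, so the substrate removal rate is 477 × 2719/1000 = 1297 kg BOD₅/d.
So the net sludge growth is P_X = 0.3155 × 1297 = 409.3 kg VSS/d.

P_X ≈ 409 kg VSS/d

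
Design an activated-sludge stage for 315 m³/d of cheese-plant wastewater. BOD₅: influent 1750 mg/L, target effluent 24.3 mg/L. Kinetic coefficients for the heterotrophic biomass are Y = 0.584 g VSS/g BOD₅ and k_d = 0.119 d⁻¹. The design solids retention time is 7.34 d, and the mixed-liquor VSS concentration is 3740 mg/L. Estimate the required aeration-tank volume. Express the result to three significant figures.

V ≈ 333 m³

Rearranging the biomass balance for a CMAS with decay, V = Y·Q·ΔS·θ_c / [X·(1+k_d θ_c)] = 0.584 × 315 × (1750 − 24.3) × 7.34 / [3740 × (1 + 0.119 × 7.34)] = 2.33×10^6 / 7007 = 332.6 m³.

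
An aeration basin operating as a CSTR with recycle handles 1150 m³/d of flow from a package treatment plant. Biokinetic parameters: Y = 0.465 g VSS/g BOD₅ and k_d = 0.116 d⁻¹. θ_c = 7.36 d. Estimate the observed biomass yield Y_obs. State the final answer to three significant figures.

Observed yield with endogenous decay: Y_obs = Y / (1 + k_d·θ_c) = 0.465 / (1 + 0.116 × 7.36) = 0.465 / 1.854 = 0.2508 g VSS/g BOD₅.

Y_obs ≈ 0.251 g VSS/g BOD₅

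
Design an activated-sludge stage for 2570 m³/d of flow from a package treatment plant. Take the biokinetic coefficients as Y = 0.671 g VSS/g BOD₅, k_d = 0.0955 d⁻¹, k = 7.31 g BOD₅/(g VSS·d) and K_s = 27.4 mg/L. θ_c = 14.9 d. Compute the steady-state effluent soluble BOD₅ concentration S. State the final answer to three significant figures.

S ≈ 0.940 mg/L

From the Monod/SRT balance for a CMAS, S = K_s·(1+k_d θ_c)/[θ_c·(Y k − k_d) − 1] = 27.4 × (1 + 0.0955 × 14.9) / [14.9 × (0.671 × 7.31 − 0.0955) − 1] = 66.39 / 70.66 = 0.9395 mg/L.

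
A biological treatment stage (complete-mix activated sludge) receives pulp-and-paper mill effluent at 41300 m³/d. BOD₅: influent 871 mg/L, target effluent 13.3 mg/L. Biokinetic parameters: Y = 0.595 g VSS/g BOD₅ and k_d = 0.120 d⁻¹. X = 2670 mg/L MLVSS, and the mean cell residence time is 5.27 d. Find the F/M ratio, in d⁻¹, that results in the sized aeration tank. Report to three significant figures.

F/M ≈ 0.529 d⁻¹

Steady-state biomass mass balance: V·X·(1 + k_d·θ_c) = Y·Q·(S₀ − S)·θ_c, so V = 0.595 × 41300 × (871 − 13.3) × 5.27 / [2670 × (1 + 0.120 × 5.27)] = 1.11×10^8 / 4359 = 25484 m³.
F/M = applied load / biomass = Q·S₀/(V·X) = 41300 × 871 / (25484 × 2670) = 0.5287 d⁻¹.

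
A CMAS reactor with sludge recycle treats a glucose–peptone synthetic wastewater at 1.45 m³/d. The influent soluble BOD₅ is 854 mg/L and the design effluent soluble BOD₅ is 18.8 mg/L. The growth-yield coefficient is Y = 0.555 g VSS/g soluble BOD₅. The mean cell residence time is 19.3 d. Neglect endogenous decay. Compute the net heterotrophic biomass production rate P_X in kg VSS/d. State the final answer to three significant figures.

Since k_d ≈ 0, Y_obs = Y = 0.555 g VSS/g soluble BOD₅.
Q·(S₀ − S) = 1.45 × (854 − 18.8) × 10⁻³ = 1.211 kg/d removed.
P_X = Y_obs · Q(S₀ − S) = 0.5550 × 1.211 = 0.6721 kg VSS/d.

P_X ≈ 0.672 kg VSS/d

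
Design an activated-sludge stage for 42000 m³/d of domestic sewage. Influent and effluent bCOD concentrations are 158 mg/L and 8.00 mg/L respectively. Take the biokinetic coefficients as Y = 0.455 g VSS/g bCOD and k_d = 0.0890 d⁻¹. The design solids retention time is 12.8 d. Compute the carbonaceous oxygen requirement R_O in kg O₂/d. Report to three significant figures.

R_O ≈ 4400 kg O₂/d

The observed yield is Y_obs = Y/(1 + k_d·θ_c) = 0.455 / (1 + 0.0890 × 12.8) = 0.455 / 2.139 = 0.2127 g VSS per g bCOD removed.
Substrate removed = Q·(S₀ − S) = 42000 m³/d × (158 − 8.00) g/m³ = 6.3×10^6 g/d = 6300 kg/d.
P_X = Y_obs·Q·(S₀ − S) = 0.2127 × 6300 = 1340 kg VSS/d.
R_O = Q·ΔS − 1.42 P_X = 6300 − 1903 = 4397 kg O₂/d.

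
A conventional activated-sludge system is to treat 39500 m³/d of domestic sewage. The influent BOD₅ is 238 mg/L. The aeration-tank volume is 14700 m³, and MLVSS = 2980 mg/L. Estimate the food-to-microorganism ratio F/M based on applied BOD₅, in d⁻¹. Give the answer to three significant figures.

F/M ≈ 0.215 d⁻¹

Food-to-microorganism ratio F/M = Q S₀ / (V X) = 39500 × 238 / (14700 × 2980) = 0.2146 d⁻¹.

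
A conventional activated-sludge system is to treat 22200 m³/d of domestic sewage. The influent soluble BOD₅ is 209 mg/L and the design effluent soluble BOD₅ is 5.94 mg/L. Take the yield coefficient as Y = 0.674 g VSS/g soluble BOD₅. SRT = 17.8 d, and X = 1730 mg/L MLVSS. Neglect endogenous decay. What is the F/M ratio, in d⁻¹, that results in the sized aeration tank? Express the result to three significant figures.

Biomass mass balance (decay neglected): V·X = Y·Q·(S₀ − S)·θ_c, so V = 0.674 × 22200 × (209 − 5.94) × 17.8 / 1730 = 31262 m³.
F/M = Q·S₀ / (V·X) = 22200 × 209 / (31262 × 1730) = 0.08579 g soluble BOD₅·(g VSS·d)⁻¹.

F/M ≈ 0.0858 d⁻¹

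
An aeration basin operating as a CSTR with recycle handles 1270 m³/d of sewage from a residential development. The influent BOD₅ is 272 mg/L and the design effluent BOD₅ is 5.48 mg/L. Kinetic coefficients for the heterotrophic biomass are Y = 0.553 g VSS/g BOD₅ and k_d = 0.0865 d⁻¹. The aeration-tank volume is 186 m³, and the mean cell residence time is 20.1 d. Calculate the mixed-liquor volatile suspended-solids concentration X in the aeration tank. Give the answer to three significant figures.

Solving the biomass balance for X: X = Y Q (S₀−S) θ_c / [V (1+k_d θ_c)] = 0.553 × 1270 × (272 − 5.48) × 20.1 / [186 × (1 + 0.0865 × 20.1)] = 7386 mg/L.

X ≈ 7390 mg/L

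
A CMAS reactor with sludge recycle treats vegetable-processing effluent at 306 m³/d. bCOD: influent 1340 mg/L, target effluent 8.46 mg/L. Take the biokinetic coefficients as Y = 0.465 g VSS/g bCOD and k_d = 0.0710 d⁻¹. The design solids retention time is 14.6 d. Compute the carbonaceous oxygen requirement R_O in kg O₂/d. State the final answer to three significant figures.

R_O ≈ 275 kg O₂/d

Observed yield with endogenous decay: Y_obs = Y / (1 + k_d·θ_c) = 0.465 / (1 + 0.0710 × 14.6) = 0.465 / 2.037 = 0.2283 g VSS/g bCOD.
ΔS = 1340 − 8.46 = 1332 mg/L, so the substrate removal rate is 306 × 1332/1000 = 407.5 kg bCOD/d.
Biomass synthesised: P_X = Y_obs × 407.5 = 93.03 kg VSS/d.
Carbonaceous O₂ demand = substrate oxidised − cell-mass equivalent = 407.5 − 1.42 × 93.03 = 275.3 kg O₂/d.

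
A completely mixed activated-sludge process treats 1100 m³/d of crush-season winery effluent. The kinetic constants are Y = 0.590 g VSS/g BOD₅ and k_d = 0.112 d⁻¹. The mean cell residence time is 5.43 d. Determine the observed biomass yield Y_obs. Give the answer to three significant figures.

Y_obs ≈ 0.367 g VSS/g BOD₅

Y_obs = Y / (1 + k_d θ_c) = 0.590 / (1 + 0.112 × 5.43) = 0.590 / 1.608 = 0.3669.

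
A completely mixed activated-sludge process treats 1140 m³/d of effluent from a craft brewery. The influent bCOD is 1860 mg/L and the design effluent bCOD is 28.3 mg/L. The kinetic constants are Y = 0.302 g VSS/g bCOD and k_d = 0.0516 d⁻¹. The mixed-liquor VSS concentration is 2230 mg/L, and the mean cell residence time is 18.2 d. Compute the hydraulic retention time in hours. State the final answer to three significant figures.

Steady-state biomass mass balance: V·X·(1 + k_d·θ_c) = Y·Q·(S₀ − S)·θ_c, so V = 0.302 × 1140 × (1860 − 28.3) × 18.2 / [2230 × (1 + 0.0516 × 18.2)] = 1.15×10^7 / 4324 = 2654 m³.
Hydraulic retention time τ = V/Q = 2654 / 1140 = 2.328 d = 55.88 h.

τ ≈ 55.9 h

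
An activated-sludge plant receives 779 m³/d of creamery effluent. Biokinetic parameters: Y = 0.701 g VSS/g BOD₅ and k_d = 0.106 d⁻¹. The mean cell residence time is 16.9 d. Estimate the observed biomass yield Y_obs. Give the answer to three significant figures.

Y_obs ≈ 0.251 g VSS/g BOD₅

Y_obs = Y / (1 + k_d θ_c) = 0.701 / (1 + 0.106 × 16.9) = 0.701 / 2.791 = 0.2511.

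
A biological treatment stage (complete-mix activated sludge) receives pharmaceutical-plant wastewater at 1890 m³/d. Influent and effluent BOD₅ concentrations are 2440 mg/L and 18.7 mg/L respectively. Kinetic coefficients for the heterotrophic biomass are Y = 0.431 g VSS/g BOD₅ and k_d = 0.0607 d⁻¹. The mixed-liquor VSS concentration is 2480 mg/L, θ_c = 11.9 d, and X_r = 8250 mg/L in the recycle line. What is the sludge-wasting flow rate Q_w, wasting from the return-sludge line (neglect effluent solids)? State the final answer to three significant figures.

Steady-state biomass mass balance: V·X·(1 + k_d·θ_c) = Y·Q·(S₀ − S)·θ_c, so V = 0.431 × 1890 × (2440 − 18.7) × 11.9 / [2480 × (1 + 0.0607 × 11.9)] = 2.35×10^7 / 4271 = 5495 m³.
θ_c = V·X/(Q_w·X_r) when wasting from the recycle, so Q_w = V·X/(θ_c·X_r) = 5495 × 2480 / (11.9 × 8250) = 138.8 m³/d.

Q_w ≈ 139 m³/d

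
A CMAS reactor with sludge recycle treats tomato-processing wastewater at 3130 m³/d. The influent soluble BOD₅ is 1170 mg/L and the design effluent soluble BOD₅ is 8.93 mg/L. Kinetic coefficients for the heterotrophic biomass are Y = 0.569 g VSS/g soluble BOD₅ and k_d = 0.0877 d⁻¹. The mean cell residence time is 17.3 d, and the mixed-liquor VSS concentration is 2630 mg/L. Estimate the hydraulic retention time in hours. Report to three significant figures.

Rearranging the biomass balance for a CMAS with decay, V = Y·Q·ΔS·θ_c / [X·(1+k_d θ_c)] = 0.569 × 3130 × (1170 − 8.93) × 17.3 / [2630 × (1 + 0.0877 × 17.3)] = 3.58×10^7 / 6620 = 5404 m³.
Hydraulic retention time τ = V/Q = 5404 / 3130 = 1.726 d = 41.43 h.

τ ≈ 41.4 h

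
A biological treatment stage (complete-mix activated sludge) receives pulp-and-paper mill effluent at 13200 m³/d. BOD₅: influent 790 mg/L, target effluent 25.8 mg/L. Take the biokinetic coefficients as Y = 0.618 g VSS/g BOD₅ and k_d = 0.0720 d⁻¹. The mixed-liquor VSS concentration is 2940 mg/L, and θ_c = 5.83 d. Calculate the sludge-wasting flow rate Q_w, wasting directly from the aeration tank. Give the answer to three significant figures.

Rearranging the biomass balance for a CMAS with decay, V = Y·Q·ΔS·θ_c / [X·(1+k_d θ_c)] = 0.618 × 13200 × (790 − 25.8) × 5.83 / [2940 × (1 + 0.0720 × 5.83)] = 3.63×10^7 / 4174 = 8707 m³.
With mixed-liquor wasting, θ_c = V/Q_w, so Q_w = V/θ_c = 8707/5.83 = 1494 m³/d.

Q_w ≈ 1490 m³/d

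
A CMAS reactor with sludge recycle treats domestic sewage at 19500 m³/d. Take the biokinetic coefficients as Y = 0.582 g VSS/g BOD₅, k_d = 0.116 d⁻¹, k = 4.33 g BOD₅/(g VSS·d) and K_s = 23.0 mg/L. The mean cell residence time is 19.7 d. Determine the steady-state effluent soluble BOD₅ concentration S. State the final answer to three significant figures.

From the Monod/SRT balance for a CMAS, S = K_s·(1+k_d θ_c)/[θ_c·(Y k − k_d) − 1] = 23.0 × (1 + 0.116 × 19.7) / [19.7 × (0.582 × 4.33 − 0.116) − 1] = 75.56 / 46.36 = 1.630 mg/L.

S ≈ 1.63 mg/L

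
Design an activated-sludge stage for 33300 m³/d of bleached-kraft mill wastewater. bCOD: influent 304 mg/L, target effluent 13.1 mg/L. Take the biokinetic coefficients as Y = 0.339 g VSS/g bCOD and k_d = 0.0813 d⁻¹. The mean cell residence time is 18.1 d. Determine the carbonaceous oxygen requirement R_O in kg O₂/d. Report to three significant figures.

R_O ≈ 7800 kg O₂/d

Observed yield with endogenous decay: Y_obs = Y / (1 + k_d·θ_c) = 0.339 / (1 + 0.0813 × 18.1) = 0.339 / 2.472 = 0.1372 g VSS/g bCOD.
Mass of bCOD removed per day: Q(S₀ − S) = 33300 × 290.9 g/m³ = 9687 kg/d.
P_X = Y_obs·Q·(S₀ − S) = 0.1372 × 9687 = 1329 kg VSS/d.
R_O = Q·(S₀ − S) − 1.42·P_X = 9687 − 1.42 × 1329 = 7800 kg O₂/d.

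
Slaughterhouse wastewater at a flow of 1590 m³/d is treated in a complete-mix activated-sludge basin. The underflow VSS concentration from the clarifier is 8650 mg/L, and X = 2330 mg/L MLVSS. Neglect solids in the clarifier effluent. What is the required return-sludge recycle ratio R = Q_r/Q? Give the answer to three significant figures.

Mass balance around the secondary clarifier (neglecting effluent solids): R = X / (X_r − X) = 2330 / (8650 − 2330) = 0.3687.

R ≈ 0.369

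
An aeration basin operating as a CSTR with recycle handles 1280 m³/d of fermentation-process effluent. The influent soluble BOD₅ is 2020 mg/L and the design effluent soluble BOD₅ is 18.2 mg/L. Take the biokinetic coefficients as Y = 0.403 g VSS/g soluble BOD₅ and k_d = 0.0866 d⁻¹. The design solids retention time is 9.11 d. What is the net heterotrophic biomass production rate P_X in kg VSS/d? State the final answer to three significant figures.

Y_obs = Y / (1 + k_d θ_c) = 0.403 / (1 + 0.0866 × 9.11) = 0.403 / 1.789 = 0.2253.
Mass of soluble BOD₅ removed per day: Q(S₀ − S) = 1280 × 2002 g/m³ = 2562 kg/d.
Biomass produced: P_X = Y_obs·Q·ΔS = 0.2253 × 2562 ≈ 577.2 kg VSS/d.

P_X ≈ 577 kg VSS/d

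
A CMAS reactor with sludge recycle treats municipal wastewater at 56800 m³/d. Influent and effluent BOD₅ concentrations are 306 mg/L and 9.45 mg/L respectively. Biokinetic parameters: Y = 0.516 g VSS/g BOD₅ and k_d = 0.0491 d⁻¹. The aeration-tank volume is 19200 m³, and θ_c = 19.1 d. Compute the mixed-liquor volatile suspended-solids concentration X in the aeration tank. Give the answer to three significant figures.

X ≈ 4460 mg/L

Solving the biomass balance for X: X = Y Q (S₀−S) θ_c / [V (1+k_d θ_c)] = 0.516 × 56800 × (306 − 9.45) × 19.1 / [19200 × (1 + 0.0491 × 19.1)] = 4462 mg/L.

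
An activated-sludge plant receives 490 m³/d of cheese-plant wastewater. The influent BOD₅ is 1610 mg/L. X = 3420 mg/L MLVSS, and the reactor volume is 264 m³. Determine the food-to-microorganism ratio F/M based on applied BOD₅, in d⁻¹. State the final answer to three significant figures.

F/M ≈ 0.874 d⁻¹

Food-to-microorganism ratio F/M = Q S₀ / (V X) = 490 × 1610 / (264.0 × 3420) = 0.8738 d⁻¹.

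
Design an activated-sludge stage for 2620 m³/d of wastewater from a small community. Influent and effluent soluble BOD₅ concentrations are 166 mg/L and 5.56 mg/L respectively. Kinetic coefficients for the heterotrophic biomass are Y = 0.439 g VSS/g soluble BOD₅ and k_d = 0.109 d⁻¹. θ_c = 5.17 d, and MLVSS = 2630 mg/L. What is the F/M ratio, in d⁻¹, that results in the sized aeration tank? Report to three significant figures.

Rearranging the biomass balance for a CMAS with decay, V = Y·Q·ΔS·θ_c / [X·(1+k_d θ_c)] = 0.439 × 2620 × (166 − 5.56) × 5.17 / [2630 × (1 + 0.109 × 5.17)] = 9.54×10^5 / 4112 = 232.0 m³.
F/M = Q·S₀ / (V·X) = 2620 × 166 / (232.0 × 2630) = 0.7128 g soluble BOD₅·(g VSS·d)⁻¹.

F/M ≈ 0.713 d⁻¹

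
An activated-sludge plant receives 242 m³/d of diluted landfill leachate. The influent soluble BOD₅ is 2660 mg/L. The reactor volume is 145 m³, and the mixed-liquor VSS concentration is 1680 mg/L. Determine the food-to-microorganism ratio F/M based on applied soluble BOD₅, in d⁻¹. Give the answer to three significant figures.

F/M = Q·S₀ / (V·X) = 242 × 2660 / (145.0 × 1680) = 2.643 g soluble BOD₅·(g VSS·d)⁻¹.

F/M ≈ 2.64 d⁻¹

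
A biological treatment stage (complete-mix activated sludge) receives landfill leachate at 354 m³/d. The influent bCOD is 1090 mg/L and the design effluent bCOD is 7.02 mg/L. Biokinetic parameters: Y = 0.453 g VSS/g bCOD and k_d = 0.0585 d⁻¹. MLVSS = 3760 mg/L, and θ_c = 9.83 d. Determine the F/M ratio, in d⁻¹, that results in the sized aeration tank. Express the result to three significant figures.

F/M ≈ 0.356 d⁻¹

Rearranging the biomass balance for a CMAS with decay, V = Y·Q·ΔS·θ_c / [X·(1+k_d θ_c)] = 0.453 × 354 × (1090 − 7.02) × 9.83 / [3760 × (1 + 0.0585 × 9.83)] = 1.71×10^6 / 5922 = 288.3 m³.
F/M = applied load / biomass = Q·S₀/(V·X) = 354 × 1090 / (288.3 × 3760) = 0.3560 d⁻¹.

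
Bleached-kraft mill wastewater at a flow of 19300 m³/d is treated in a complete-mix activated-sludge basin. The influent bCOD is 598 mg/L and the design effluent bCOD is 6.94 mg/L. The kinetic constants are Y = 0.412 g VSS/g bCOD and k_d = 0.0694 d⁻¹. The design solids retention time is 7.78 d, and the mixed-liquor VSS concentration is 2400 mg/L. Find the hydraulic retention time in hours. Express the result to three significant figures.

τ ≈ 12.3 h

From the SRT design equation V = Y Q (S₀−S) θ_c / [X (1 + k_d θ_c)] = 0.412 × 19300 × (598 − 6.94) × 7.78 / [2400 × (1 + 0.0694 × 7.78)] = 3.66×10^7 / 3696 = 9894 m³.
τ = V/Q = 9894/19300 = 0.5126 d, or 12.30 h.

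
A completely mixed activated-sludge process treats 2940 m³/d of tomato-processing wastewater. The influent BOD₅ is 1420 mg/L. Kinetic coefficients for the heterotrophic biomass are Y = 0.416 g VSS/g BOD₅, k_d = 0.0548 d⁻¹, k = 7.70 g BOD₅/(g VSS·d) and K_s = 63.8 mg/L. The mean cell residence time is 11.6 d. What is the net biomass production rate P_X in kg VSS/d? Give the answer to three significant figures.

P_X ≈ 1060 kg VSS/d

From the Monod/SRT balance for a CMAS, S = K_s·(1+k_d θ_c)/[θ_c·(Y k − k_d) − 1] = 63.8 × (1 + 0.0548 × 11.6) / [11.6 × (0.416 × 7.70 − 0.0548) − 1] = 104.4 / 35.52 = 2.938 mg/L.
Observed yield with endogenous decay: Y_obs = Y / (1 + k_d·θ_c) = 0.416 / (1 + 0.0548 × 11.6) = 0.416 / 1.636 = 0.2543 g VSS/g BOD₅.
ΔS = 1420 − 2.94 = 1417 mg/L, so the substrate removal rate is 2940 × 1417/1000 = 4166 kg BOD₅/d.
P_X = Y_obs · Q(S₀ − S) = 0.2543 × 4166 = 1060 kg VSS/d.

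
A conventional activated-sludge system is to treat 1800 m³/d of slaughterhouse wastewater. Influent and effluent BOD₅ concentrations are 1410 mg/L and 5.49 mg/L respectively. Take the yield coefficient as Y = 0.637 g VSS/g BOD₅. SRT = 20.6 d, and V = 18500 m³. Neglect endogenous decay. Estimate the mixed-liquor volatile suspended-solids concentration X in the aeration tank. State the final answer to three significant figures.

Without decay, X = Y Q (S₀−S) θ_c / V = 0.637 × 1800 × (1410 − 5.49) × 20.6 / 18500 = 1793 mg/L.

X ≈ 1790 mg/L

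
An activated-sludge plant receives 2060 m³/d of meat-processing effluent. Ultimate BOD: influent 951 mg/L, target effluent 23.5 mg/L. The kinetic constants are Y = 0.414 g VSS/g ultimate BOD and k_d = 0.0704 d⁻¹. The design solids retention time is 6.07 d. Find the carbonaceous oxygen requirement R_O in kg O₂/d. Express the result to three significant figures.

R_O ≈ 1120 kg O₂/d

Y_obs = Y / (1 + k_d θ_c) = 0.414 / (1 + 0.0704 × 6.07) = 0.414 / 1.427 = 0.2901.
Q·(S₀ − S) = 2060 × (951 − 23.5) × 10⁻³ = 1911 kg/d removed.
Net sludge production P_X = 0.2901 × 1911 = 554.2 kg VSS/d.
R_O = Q·(S₀ − S) − 1.42·P_X = 1911 − 1.42 × 554.2 = 1124 kg O₂/d.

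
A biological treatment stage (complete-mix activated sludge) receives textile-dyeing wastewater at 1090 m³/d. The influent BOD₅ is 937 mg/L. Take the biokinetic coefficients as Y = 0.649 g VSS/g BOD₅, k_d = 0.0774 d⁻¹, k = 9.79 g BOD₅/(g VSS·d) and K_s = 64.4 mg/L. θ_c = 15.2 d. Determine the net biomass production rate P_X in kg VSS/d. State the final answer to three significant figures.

For a completely mixed reactor with recycle the Lawrence–McCarty relation gives S = K_s·(1 + k_d·θ_c) / [θ_c·(Y·k − k_d) − 1] = 64.4 × (1 + 0.0774 × 15.2) / [15.2 × (0.649 × 9.79 − 0.0774) − 1] = 140.2 / 94.40 = 1.485 mg/L.
Y_obs = Y / (1 + k_d θ_c) = 0.649 / (1 + 0.0774 × 15.2) = 0.649 / 2.176 = 0.2982.
Substrate removed = Q·(S₀ − S) = 1090 m³/d × (937 − 1.48) g/m³ = 1.02×10^6 g/d = 1020 kg/d.
So the net sludge growth is P_X = 0.2982 × 1020 = 304.1 kg VSS/d.

P_X ≈ 304 kg VSS/d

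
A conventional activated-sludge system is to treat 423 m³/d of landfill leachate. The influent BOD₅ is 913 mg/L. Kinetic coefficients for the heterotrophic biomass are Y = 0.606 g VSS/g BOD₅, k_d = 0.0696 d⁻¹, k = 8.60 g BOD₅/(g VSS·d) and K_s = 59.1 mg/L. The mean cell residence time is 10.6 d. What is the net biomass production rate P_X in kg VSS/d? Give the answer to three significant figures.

From the Monod/SRT balance for a CMAS, S = K_s·(1+k_d θ_c)/[θ_c·(Y k − k_d) − 1] = 59.1 × (1 + 0.0696 × 10.6) / [10.6 × (0.606 × 8.60 − 0.0696) − 1] = 102.7 / 53.51 = 1.919 mg/L.
The observed yield is Y_obs = Y/(1 + k_d·θ_c) = 0.606 / (1 + 0.0696 × 10.6) = 0.606 / 1.738 = 0.3487 g VSS per g BOD₅ removed.
Mass of BOD₅ removed per day: Q(S₀ − S) = 423 × 911.1 g/m³ = 385.4 kg/d.
P_X = Y_obs · Q(S₀ − S) = 0.3487 × 385.4 = 134.4 kg VSS/d.

P_X ≈ 134 kg VSS/d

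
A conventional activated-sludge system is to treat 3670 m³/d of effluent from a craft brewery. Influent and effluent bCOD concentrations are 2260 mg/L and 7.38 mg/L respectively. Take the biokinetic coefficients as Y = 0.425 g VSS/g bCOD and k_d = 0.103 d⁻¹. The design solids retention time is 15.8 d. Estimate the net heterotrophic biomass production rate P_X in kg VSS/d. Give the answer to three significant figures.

P_X ≈ 1340 kg VSS/d

Observed yield with endogenous decay: Y_obs = Y / (1 + k_d·θ_c) = 0.425 / (1 + 0.103 × 15.8) = 0.425 / 2.627 = 0.1618 g VSS/g bCOD.
Mass of bCOD removed per day: Q(S₀ − S) = 3670 × 2253 g/m³ = 8267 kg/d.
Biomass produced: P_X = Y_obs·Q·ΔS = 0.1618 × 8267 ≈ 1337 kg VSS/d.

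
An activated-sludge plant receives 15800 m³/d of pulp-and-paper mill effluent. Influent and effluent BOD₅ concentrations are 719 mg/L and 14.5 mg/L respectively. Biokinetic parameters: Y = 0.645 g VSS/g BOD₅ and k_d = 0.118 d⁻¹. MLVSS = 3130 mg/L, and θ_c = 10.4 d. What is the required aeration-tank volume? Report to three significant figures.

V ≈ 10700 m³

Steady-state biomass mass balance: V·X·(1 + k_d·θ_c) = Y·Q·(S₀ − S)·θ_c, so V = 0.645 × 15800 × (719 − 14.5) × 10.4 / [3130 × (1 + 0.118 × 10.4)] = 7.47×10^7 / 6971 = 10711 m³.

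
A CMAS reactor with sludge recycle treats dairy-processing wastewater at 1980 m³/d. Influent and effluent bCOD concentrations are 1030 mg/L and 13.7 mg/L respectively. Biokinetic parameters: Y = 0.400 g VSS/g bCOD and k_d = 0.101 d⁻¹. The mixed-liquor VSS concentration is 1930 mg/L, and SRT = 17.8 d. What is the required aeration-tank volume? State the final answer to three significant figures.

From the SRT design equation V = Y Q (S₀−S) θ_c / [X (1 + k_d θ_c)] = 0.400 × 1980 × (1030 − 13.7) × 17.8 / [1930 × (1 + 0.101 × 17.8)] = 1.43×10^7 / 5400 = 2653 m³.

V ≈ 2650 m³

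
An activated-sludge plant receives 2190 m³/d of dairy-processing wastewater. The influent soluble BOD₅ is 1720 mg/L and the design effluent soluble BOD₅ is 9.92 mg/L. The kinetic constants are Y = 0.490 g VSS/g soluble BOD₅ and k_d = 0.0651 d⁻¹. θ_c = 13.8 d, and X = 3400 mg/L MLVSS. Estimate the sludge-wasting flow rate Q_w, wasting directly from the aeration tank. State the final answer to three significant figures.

Q_w ≈ 284 m³/d

Steady-state biomass mass balance: V·X·(1 + k_d·θ_c) = Y·Q·(S₀ − S)·θ_c, so V = 0.490 × 2190 × (1720 − 9.92) × 13.8 / [3400 × (1 + 0.0651 × 13.8)] = 2.53×10^7 / 6454 = 3923 m³.
Wasting from the aeration tank: Q_w = V / θ_c = 3923 / 13.8 = 284.3 m³/d.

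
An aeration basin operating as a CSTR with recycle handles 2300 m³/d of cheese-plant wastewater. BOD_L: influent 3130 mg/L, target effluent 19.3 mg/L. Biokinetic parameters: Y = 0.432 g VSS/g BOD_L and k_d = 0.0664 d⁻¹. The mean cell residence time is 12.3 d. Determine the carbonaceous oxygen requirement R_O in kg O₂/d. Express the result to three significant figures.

R_O ≈ 4740 kg O₂/d

Correct the yield for decay: Y_obs = Y/(1 + k_d θ_c) = 0.432 / (1 + 0.0664 × 12.3) = 0.432 / 1.817 = 0.2378.
Q·(S₀ − S) = 2300 × (3130 − 19.3) × 10⁻³ = 7155 kg/d removed.
Biomass synthesised: P_X = Y_obs × 7155 = 1701 kg VSS/d.
Carbonaceous O₂ demand = substrate oxidised − cell-mass equivalent = 7155 − 1.42 × 1701 = 4739 kg O₂/d.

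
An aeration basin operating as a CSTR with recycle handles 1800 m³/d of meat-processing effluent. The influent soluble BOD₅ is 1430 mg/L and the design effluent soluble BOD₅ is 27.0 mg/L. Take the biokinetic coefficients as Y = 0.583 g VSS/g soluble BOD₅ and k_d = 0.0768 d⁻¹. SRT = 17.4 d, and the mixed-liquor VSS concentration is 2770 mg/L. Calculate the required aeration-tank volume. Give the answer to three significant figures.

V ≈ 3960 m³

Steady-state biomass mass balance: V·X·(1 + k_d·θ_c) = Y·Q·(S₀ − S)·θ_c, so V = 0.583 × 1800 × (1430 − 27.0) × 17.4 / [2770 × (1 + 0.0768 × 17.4)] = 2.56×10^7 / 6472 = 3959 m³.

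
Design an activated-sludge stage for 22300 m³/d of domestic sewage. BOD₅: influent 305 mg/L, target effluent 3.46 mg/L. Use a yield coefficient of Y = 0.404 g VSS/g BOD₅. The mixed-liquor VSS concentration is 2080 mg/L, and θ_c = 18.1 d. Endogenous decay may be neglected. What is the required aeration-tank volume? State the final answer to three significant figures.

V ≈ 23600 m³

V·X = Y·Q·ΔS·θ_c gives V = 0.404 × 22300 × (305 − 3.46) × 18.1 / 2080 = 23640 m³.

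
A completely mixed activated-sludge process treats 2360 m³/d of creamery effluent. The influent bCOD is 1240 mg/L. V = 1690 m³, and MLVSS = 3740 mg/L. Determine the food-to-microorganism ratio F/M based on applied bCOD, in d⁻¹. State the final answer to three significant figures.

F/M ≈ 0.463 d⁻¹

F/M = applied load / biomass = Q·S₀/(V·X) = 2360 × 1240 / (1690 × 3740) = 0.4630 d⁻¹.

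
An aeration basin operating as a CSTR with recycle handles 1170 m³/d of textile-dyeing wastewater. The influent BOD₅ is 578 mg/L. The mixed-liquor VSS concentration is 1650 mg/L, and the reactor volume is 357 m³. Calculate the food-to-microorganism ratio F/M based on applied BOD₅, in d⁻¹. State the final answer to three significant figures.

F/M ≈ 1.15 d⁻¹

Food-to-microorganism ratio F/M = Q S₀ / (V X) = 1170 × 578 / (357.0 × 1650) = 1.148 d⁻¹.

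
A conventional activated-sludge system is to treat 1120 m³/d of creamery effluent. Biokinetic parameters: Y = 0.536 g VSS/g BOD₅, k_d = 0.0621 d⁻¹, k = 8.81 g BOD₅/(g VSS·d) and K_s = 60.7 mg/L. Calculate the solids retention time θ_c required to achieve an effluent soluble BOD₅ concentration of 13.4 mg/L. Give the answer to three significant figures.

Specific growth rate at S = 13.4 mg/L: μ = YkS/(K_s+S) = 0.536·8.81·13.4/(60.7+13.4) = 0.8539 d⁻¹.
1/θ_c = 0.8539 − 0.0621 = 0.7918 d⁻¹, so θ_c = 1.263 d.

θ_c ≈ 1.26 d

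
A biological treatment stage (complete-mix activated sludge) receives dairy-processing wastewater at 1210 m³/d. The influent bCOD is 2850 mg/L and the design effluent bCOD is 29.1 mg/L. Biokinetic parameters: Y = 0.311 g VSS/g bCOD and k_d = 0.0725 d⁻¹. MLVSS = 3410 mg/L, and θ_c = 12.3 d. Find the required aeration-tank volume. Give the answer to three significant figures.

V ≈ 2020 m³

Steady-state biomass mass balance: V·X·(1 + k_d·θ_c) = Y·Q·(S₀ − S)·θ_c, so V = 0.311 × 1210 × (2850 − 29.1) × 12.3 / [3410 × (1 + 0.0725 × 12.3)] = 1.31×10^7 / 6451 = 2024 m³.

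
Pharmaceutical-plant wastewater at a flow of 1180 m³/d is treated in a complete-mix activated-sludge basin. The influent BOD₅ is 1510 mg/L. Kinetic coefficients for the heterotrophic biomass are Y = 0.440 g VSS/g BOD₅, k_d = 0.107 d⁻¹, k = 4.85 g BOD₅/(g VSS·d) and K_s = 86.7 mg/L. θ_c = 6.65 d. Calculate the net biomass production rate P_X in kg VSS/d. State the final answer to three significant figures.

P_X ≈ 454 kg VSS/d

Effluent substrate depends only on kinetics and SRT: S = K_s(1 + k_d θ_c) / [θ_c(Yk − k_d) − 1] = 86.7 × (1 + 0.107 × 6.65) / [6.65 × (0.440 × 4.85 − 0.107) − 1] = 148.4 / 12.48 = 11.89 mg/L.
Y_obs = Y / (1 + k_d θ_c) = 0.440 / (1 + 0.107 × 6.65) = 0.440 / 1.712 = 0.2571.
Q·(S₀ − S) = 1180 × (1510 − 11.9) × 10⁻³ = 1768 kg/d removed.
P_X = Y_obs · Q(S₀ − S) = 0.2571 × 1768 = 454.4 kg VSS/d.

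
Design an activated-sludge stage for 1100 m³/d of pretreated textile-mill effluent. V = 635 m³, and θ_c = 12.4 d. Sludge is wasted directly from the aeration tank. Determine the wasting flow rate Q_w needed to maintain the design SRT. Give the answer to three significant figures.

For wasting at MLVSS concentration, Q_w = V/θ_c = 635.0/12.4 = 51.21 m³/d.

Q_w ≈ 51.2 m³/d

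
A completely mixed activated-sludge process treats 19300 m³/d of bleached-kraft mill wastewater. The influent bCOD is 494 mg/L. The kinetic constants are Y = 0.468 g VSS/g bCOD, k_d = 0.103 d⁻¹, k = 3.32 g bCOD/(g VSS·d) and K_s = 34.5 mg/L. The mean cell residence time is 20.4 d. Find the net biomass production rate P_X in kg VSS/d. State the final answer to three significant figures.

For a completely mixed reactor with recycle the Lawrence–McCarty relation gives S = K_s·(1 + k_d·θ_c) / [θ_c·(Y·k − k_d) − 1] = 34.5 × (1 + 0.103 × 20.4) / [20.4 × (0.468 × 3.32 − 0.103) − 1] = 107.0 / 28.60 = 3.742 mg/L.
Observed yield with endogenous decay: Y_obs = Y / (1 + k_d·θ_c) = 0.468 / (1 + 0.103 × 20.4) = 0.468 / 3.101 = 0.1509 g VSS/g bCOD.
Substrate removed = Q·(S₀ − S) = 19300 m³/d × (494 − 3.74) g/m³ = 9.46×10^6 g/d = 9462 kg/d.
Biomass produced: P_X = Y_obs·Q·ΔS = 0.1509 × 9462 ≈ 1428 kg VSS/d.

P_X ≈ 1430 kg VSS/d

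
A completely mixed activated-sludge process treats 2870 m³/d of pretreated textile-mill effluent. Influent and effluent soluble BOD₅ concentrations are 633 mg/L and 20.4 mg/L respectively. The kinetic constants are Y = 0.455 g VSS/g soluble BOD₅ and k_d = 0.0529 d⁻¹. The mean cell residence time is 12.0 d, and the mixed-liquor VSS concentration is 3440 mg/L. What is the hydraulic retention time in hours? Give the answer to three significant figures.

Steady-state biomass mass balance: V·X·(1 + k_d·θ_c) = Y·Q·(S₀ − S)·θ_c, so V = 0.455 × 2870 × (633 − 20.4) × 12.0 / [3440 × (1 + 0.0529 × 12.0)] = 9.6×10^6 / 5624 = 1707 m³.
Hydraulic retention time τ = V/Q = 1707 / 2870 = 0.5948 d = 14.27 h.

τ ≈ 14.3 h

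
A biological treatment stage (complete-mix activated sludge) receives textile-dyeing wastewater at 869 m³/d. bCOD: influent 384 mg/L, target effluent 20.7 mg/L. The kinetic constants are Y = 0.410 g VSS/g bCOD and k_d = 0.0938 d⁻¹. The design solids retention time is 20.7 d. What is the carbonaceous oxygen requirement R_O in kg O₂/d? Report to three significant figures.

Observed yield with endogenous decay: Y_obs = Y / (1 + k_d·θ_c) = 0.410 / (1 + 0.0938 × 20.7) = 0.410 / 2.942 = 0.1394 g VSS/g bCOD.
ΔS = 384 − 20.7 = 363.3 mg/L, so the substrate removal rate is 869 × 363.3/1000 = 315.7 kg bCOD/d.
P_X = Y_obs·Q·(S₀ − S) = 0.1394 × 315.7 = 44.00 kg VSS/d.
R_O = Q·(S₀ − S) − 1.42·P_X = 315.7 − 1.42 × 44.00 = 253.2 kg O₂/d.

R_O ≈ 253 kg O₂/d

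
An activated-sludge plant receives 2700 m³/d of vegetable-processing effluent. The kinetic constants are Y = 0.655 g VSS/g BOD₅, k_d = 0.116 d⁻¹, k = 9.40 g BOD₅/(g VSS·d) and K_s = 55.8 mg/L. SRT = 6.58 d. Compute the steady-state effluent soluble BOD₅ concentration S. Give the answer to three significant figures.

S ≈ 2.54 mg/L

From the Monod/SRT balance for a CMAS, S = K_s·(1+k_d θ_c)/[θ_c·(Y k − k_d) − 1] = 55.8 × (1 + 0.116 × 6.58) / [6.58 × (0.655 × 9.40 − 0.116) − 1] = 98.39 / 38.75 = 2.539 mg/L.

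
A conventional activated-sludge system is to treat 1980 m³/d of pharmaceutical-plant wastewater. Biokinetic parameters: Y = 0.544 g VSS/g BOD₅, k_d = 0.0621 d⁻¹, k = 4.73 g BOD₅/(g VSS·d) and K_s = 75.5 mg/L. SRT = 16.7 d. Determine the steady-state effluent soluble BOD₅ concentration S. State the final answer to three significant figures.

Effluent substrate depends only on kinetics and SRT: S = K_s(1 + k_d θ_c) / [θ_c(Yk − k_d) − 1] = 75.5 × (1 + 0.0621 × 16.7) / [16.7 × (0.544 × 4.73 − 0.0621) − 1] = 153.8 / 40.93 = 3.757 mg/L.

S ≈ 3.76 mg/L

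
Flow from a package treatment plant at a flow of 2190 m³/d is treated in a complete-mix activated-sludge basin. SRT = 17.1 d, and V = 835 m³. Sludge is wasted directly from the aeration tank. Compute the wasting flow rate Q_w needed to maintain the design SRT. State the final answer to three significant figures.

With mixed-liquor wasting, θ_c = V/Q_w, so Q_w = V/θ_c = 835.0/17.1 = 48.83 m³/d.

Q_w ≈ 48.8 m³/d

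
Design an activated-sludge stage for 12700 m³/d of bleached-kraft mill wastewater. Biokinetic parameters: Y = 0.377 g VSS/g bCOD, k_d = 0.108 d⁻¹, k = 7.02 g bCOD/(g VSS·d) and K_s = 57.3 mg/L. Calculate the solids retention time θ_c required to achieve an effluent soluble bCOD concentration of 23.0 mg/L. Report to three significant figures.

θ_c ≈ 1.54 d

From 1/θ_c = Y·k·S/(K_s + S) − k_d: Y·k·S/(K_s+S) = 0.377 × 7.02 × 23.0 / (57.3 + 23.0) = 0.7580 d⁻¹.
1/θ_c = 0.7580 − 0.108 = 0.6500 d⁻¹, so θ_c = 1.538 d.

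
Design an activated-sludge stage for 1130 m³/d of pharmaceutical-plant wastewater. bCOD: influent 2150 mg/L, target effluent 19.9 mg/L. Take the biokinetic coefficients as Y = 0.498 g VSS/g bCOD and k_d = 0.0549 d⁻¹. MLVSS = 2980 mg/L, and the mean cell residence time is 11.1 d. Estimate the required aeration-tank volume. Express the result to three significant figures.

From the SRT design equation V = Y Q (S₀−S) θ_c / [X (1 + k_d θ_c)] = 0.498 × 1130 × (2150 − 19.9) × 11.1 / [2980 × (1 + 0.0549 × 11.1)] = 1.33×10^7 / 4796 = 2774 m³.

V ≈ 2770 m³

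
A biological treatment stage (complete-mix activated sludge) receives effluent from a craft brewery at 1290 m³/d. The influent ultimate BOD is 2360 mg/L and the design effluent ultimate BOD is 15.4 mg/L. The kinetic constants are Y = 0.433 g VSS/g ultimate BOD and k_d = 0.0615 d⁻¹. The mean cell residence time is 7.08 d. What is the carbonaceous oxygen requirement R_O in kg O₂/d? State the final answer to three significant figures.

R_O ≈ 1730 kg O₂/d

Y_obs = Y / (1 + k_d θ_c) = 0.433 / (1 + 0.0615 × 7.08) = 0.433 / 1.435 = 0.3017.
Mass of ultimate BOD removed per day: Q(S₀ − S) = 1290 × 2345 g/m³ = 3025 kg/d.
P_X = Y_obs·Q·(S₀ − S) = 0.3017 × 3025 = 912.4 kg VSS/d.
R_O = Q·ΔS − 1.42 P_X = 3025 − 1296 = 1729 kg O₂/d.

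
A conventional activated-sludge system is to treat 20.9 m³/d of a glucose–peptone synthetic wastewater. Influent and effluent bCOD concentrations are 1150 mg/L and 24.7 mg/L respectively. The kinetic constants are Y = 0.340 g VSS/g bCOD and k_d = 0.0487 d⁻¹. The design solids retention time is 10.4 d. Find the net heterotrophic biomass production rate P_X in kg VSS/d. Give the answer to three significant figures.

P_X ≈ 5.31 kg VSS/d

Observed yield with endogenous decay: Y_obs = Y / (1 + k_d·θ_c) = 0.340 / (1 + 0.0487 × 10.4) = 0.340 / 1.506 = 0.2257 g VSS/g bCOD.
Q·(S₀ − S) = 20.9 × (1150 − 24.7) × 10⁻³ = 23.52 kg/d removed.
Biomass produced: P_X = Y_obs·Q·ΔS = 0.2257 × 23.52 ≈ 5.308 kg VSS/d.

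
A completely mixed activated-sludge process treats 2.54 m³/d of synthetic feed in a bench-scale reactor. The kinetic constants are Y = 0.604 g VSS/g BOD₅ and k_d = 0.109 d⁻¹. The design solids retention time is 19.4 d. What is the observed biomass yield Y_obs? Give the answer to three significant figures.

Y_obs ≈ 0.194 g VSS/g BOD₅

Y_obs = Y / (1 + k_d θ_c) = 0.604 / (1 + 0.109 × 19.4) = 0.604 / 3.115 = 0.1939.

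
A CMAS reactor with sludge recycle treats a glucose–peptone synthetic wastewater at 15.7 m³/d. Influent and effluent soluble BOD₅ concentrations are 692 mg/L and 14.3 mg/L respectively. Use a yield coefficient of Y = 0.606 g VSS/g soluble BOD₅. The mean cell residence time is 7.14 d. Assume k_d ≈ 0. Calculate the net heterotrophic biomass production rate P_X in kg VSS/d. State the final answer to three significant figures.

P_X ≈ 6.45 kg VSS/d

No decay correction is needed, so Y_obs = Y = 0.606.
ΔS = 692 − 14.3 = 677.7 mg/L, so the substrate removal rate is 15.7 × 677.7/1000 = 10.64 kg soluble BOD₅/d.
So the net sludge growth is P_X = 0.6060 × 10.64 = 6.448 kg VSS/d.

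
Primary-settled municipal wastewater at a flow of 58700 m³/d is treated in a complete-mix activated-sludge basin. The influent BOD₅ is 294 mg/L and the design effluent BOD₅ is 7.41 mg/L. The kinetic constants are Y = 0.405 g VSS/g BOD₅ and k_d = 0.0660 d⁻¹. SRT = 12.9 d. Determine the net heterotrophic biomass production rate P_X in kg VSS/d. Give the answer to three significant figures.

Observed yield with endogenous decay: Y_obs = Y / (1 + k_d·θ_c) = 0.405 / (1 + 0.0660 × 12.9) = 0.405 / 1.851 = 0.2188 g VSS/g BOD₅.
ΔS = 294 − 7.41 = 286.6 mg/L, so the substrate removal rate is 58700 × 286.6/1000 = 16823 kg BOD₅/d.
P_X = Y_obs · Q(S₀ − S) = 0.2188 × 16823 = 3680 kg VSS/d.

P_X ≈ 3680 kg VSS/d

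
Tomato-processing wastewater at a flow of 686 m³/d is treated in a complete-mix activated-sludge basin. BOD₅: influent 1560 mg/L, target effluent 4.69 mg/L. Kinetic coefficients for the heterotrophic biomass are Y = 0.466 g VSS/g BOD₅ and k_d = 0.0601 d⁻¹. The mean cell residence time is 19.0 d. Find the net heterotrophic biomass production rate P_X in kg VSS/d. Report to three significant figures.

The observed yield is Y_obs = Y/(1 + k_d·θ_c) = 0.466 / (1 + 0.0601 × 19.0) = 0.466 / 2.142 = 0.2176 g VSS per g BOD₅ removed.
Substrate removed = Q·(S₀ − S) = 686 m³/d × (1560 − 4.69) g/m³ = 1.07×10^6 g/d = 1067 kg/d.
Net biomass production P_X = Y_obs × Q·(S₀ − S) = 0.2176 × 1067 = 232.1 kg VSS/d.

P_X ≈ 232 kg VSS/d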